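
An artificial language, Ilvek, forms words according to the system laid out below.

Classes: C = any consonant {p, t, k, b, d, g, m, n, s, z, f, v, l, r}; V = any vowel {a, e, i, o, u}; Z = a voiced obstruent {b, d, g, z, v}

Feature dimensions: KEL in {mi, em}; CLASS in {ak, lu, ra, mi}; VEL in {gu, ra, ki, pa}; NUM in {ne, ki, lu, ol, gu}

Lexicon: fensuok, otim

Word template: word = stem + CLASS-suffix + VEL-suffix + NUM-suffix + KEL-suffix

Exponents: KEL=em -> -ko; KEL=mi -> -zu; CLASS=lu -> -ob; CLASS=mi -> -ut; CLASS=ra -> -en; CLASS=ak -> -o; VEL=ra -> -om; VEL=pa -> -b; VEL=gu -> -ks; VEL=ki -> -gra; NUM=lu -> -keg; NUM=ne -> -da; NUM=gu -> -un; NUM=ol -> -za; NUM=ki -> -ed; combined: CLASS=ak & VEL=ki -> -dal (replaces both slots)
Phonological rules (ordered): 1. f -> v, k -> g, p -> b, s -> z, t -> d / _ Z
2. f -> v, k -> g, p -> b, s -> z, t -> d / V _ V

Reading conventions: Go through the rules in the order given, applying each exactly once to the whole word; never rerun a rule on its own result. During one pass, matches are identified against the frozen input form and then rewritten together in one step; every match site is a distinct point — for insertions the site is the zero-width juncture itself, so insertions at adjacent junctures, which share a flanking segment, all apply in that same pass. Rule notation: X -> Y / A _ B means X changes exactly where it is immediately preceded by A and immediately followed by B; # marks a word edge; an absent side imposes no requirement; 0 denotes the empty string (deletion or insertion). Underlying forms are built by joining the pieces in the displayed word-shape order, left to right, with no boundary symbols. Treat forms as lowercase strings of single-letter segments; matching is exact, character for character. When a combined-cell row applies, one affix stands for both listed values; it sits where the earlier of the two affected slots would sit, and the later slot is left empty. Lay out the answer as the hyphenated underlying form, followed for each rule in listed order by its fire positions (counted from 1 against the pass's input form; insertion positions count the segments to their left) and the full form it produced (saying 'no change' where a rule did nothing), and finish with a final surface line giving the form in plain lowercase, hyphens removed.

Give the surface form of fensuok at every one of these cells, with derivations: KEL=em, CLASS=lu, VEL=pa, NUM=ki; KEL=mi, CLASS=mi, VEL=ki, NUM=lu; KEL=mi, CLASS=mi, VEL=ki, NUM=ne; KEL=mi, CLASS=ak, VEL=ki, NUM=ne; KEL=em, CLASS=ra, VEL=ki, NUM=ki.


cell KEL=em, CLASS=lu, VEL=pa, NUM=ki:
underlying: fensuok-ob-b-ed-ko
1. f -> v, k -> g, p -> b, s -> z, t -> d / _ Z: no change
2. f -> v, k -> g, p -> b, s -> z, t -> d / V _ V: fires at position(s) 7: fensuogobbedko
surface: fensuogobbedko

cell KEL=mi, CLASS=mi, VEL=ki, NUM=lu:
underlying: fensuok-ut-gra-keg-zu
1. f -> v, k -> g, p -> b, s -> z, t -> d / _ Z: fires at position(s) 9: fensuokudgrakegzu
2. f -> v, k -> g, p -> b, s -> z, t -> d / V _ V: fires at position(s) 7, 13: fensuogudgragegzu
surface: fensuogudgragegzu

cell KEL=mi, CLASS=mi, VEL=ki, NUM=ne:
underlying: fensuok-ut-gra-da-zu
1. f -> v, k -> g, p -> b, s -> z, t -> d / _ Z: fires at position(s) 9: fensuokudgradazu
2. f -> v, k -> g, p -> b, s -> z, t -> d / V _ V: fires at position(s) 7: fensuogudgradazu
surface: fensuogudgradazu

cell KEL=mi, CLASS=ak, VEL=ki, NUM=ne:
underlying: fensuok-dal-da-zu
1. f -> v, k -> g, p -> b, s -> z, t -> d / _ Z: fires at position(s) 7: fensuogdaldazu
2. f -> v, k -> g, p -> b, s -> z, t -> d / V _ V: no change
surface: fensuogdaldazu

cell KEL=em, CLASS=ra, VEL=ki, NUM=ki:
underlying: fensuok-en-gra-ed-ko
1. f -> v, k -> g, p -> b, s -> z, t -> d / _ Z: no change
2. f -> v, k -> g, p -> b, s -> z, t -> d / V _ V: fires at position(s) 7: fensuogengraedko
surface: fensuogengraedko


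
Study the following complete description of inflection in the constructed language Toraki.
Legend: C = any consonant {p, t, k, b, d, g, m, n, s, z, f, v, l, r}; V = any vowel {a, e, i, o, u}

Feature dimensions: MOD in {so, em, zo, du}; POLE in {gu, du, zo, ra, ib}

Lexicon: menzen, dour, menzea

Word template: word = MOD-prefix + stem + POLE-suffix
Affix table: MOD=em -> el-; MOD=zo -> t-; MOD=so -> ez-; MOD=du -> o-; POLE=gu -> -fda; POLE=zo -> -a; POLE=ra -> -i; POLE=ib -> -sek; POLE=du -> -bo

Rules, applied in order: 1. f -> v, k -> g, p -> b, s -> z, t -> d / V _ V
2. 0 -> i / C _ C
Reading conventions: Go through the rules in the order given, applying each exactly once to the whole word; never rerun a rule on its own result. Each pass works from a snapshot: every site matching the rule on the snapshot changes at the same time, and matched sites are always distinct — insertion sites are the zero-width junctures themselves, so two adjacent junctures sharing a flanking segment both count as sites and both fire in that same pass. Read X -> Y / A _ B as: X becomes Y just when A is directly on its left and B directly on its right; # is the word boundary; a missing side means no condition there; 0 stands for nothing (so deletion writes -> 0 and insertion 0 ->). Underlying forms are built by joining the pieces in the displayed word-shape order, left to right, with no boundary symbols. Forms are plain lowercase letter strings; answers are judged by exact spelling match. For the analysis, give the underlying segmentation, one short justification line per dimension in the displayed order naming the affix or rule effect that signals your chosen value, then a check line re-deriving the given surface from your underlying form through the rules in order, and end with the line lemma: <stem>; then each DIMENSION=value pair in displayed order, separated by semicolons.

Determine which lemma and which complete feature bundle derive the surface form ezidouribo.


underlying: ez-dour-bo
MOD=so - signalled by the affix ez-
POLE=du - signalled by the affix -bo
check: ezdourbo -> ezdourbo -> ezidouribo
lemma: dour; MOD=so; POLE=du


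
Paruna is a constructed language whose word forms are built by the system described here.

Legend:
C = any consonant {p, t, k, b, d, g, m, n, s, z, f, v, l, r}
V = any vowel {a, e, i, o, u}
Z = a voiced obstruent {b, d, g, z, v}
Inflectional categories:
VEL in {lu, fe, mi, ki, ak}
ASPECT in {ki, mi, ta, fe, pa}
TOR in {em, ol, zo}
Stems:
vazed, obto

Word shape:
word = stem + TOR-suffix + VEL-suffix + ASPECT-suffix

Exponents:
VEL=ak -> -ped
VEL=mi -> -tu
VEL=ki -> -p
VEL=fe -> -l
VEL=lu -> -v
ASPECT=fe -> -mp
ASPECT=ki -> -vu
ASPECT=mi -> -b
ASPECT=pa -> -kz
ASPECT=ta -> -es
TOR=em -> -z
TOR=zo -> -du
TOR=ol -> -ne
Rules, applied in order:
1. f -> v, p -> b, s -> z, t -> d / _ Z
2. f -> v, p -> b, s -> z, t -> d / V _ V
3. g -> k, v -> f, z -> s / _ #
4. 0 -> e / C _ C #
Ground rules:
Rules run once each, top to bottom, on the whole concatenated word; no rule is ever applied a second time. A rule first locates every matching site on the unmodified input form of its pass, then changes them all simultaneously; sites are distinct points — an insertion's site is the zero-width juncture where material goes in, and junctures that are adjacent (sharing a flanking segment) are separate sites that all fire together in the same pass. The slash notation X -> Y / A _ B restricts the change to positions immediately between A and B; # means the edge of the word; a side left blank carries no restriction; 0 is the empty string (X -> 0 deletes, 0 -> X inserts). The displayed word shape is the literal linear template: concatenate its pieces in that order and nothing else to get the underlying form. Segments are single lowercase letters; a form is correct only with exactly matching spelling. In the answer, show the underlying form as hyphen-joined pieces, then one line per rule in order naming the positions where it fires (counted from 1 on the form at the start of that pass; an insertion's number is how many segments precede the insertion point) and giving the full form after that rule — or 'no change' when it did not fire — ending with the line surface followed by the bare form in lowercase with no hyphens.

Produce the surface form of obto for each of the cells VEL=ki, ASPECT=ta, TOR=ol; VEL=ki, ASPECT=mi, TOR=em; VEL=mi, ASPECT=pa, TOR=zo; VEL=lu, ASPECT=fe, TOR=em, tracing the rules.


cell VEL=ki, ASPECT=ta, TOR=ol:
underlying: obto-ne-p-es
1. f -> v, p -> b, s -> z, t -> d / _ Z: no change
2. f -> v, p -> b, s -> z, t -> d / V _ V: fires at position(s) 7: obtonebes
3. g -> k, v -> f, z -> s / _ #: no change
4. 0 -> e / C _ C #: no change
surface: obtonebes

cell VEL=ki, ASPECT=mi, TOR=em:
underlying: obto-z-p-b
1. f -> v, p -> b, s -> z, t -> d / _ Z: fires at position(s) 6: obtozbb
2. f -> v, p -> b, s -> z, t -> d / V _ V: no change
3. g -> k, v -> f, z -> s / _ #: no change
4. 0 -> e / C _ C #: inserts after position(s) 6: obtozbeb
surface: obtozbeb

cell VEL=mi, ASPECT=pa, TOR=zo:
underlying: obto-du-tu-kz
1. f -> v, p -> b, s -> z, t -> d / _ Z: no change
2. f -> v, p -> b, s -> z, t -> d / V _ V: fires at position(s) 7: obtodudukz
3. g -> k, v -> f, z -> s / _ #: fires at position(s) 10: obtoduduks
4. 0 -> e / C _ C #: inserts after position(s) 9: obtodudukes
surface: obtodudukes

cell VEL=lu, ASPECT=fe, TOR=em:
underlying: obto-z-v-mp
1. f -> v, p -> b, s -> z, t -> d / _ Z: no change
2. f -> v, p -> b, s -> z, t -> d / V _ V: no change
3. g -> k, v -> f, z -> s / _ #: no change
4. 0 -> e / C _ C #: inserts after position(s) 7: obtozvmep
surface: obtozvmep


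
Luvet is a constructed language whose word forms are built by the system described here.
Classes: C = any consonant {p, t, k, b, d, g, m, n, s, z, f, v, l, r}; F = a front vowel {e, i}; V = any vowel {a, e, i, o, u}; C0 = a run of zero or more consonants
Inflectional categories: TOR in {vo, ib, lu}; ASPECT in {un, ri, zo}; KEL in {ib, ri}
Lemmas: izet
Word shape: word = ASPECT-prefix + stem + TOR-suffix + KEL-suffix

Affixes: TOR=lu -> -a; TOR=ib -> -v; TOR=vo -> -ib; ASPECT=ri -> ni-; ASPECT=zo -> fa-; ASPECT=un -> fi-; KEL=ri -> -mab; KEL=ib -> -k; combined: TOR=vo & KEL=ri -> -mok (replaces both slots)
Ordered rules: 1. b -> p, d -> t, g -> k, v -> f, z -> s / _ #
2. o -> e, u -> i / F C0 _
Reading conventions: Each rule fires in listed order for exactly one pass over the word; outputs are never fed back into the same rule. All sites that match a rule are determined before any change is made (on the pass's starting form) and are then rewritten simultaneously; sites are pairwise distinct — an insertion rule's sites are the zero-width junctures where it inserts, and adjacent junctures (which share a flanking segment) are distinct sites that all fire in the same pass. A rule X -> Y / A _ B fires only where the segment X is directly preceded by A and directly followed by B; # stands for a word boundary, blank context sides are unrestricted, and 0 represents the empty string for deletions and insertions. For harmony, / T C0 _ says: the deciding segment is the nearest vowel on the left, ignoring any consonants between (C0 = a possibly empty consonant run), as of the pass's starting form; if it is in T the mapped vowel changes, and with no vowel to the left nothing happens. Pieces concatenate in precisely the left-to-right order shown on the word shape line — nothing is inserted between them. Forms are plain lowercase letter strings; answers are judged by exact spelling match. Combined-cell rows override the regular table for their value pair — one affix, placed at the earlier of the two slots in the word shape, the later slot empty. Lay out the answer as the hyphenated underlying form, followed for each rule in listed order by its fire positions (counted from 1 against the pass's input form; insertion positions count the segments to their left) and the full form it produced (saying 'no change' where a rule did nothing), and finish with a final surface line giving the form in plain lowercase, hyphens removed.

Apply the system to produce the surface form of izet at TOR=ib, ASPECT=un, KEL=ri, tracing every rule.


underlying: fi-izet-v-mab
1. b -> p, d -> t, g -> k, v -> f, z -> s / _ #: fires at position(s) 10: fiizetvmap
2. o -> e, u -> i / F C0 _: no change
surface: fiizetvmap


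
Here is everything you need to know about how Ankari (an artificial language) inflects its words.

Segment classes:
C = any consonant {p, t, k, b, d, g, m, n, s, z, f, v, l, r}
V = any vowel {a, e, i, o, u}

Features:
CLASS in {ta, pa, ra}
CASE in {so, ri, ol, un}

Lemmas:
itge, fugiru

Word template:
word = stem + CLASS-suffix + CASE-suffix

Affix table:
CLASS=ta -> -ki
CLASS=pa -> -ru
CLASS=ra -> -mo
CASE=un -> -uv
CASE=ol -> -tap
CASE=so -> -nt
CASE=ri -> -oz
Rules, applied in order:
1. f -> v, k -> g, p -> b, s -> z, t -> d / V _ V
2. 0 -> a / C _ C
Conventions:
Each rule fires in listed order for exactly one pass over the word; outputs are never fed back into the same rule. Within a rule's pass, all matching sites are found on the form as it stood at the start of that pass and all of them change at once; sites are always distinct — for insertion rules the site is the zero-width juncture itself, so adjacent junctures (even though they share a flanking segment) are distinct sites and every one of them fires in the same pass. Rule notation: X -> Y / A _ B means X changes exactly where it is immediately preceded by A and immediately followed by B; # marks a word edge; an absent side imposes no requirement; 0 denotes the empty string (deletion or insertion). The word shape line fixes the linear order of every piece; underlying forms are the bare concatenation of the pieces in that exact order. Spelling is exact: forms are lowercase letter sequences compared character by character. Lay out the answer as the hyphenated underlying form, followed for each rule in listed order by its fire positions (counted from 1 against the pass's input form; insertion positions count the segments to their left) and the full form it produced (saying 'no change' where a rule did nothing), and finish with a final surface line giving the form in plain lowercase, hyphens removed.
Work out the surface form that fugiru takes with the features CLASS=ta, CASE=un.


underlying: fugiru-ki-uv
1. f -> v, k -> g, p -> b, s -> z, t -> d / V _ V: fires at position(s) 7: fugirugiuv
2. 0 -> a / C _ C: no change
surface: fugirugiuv


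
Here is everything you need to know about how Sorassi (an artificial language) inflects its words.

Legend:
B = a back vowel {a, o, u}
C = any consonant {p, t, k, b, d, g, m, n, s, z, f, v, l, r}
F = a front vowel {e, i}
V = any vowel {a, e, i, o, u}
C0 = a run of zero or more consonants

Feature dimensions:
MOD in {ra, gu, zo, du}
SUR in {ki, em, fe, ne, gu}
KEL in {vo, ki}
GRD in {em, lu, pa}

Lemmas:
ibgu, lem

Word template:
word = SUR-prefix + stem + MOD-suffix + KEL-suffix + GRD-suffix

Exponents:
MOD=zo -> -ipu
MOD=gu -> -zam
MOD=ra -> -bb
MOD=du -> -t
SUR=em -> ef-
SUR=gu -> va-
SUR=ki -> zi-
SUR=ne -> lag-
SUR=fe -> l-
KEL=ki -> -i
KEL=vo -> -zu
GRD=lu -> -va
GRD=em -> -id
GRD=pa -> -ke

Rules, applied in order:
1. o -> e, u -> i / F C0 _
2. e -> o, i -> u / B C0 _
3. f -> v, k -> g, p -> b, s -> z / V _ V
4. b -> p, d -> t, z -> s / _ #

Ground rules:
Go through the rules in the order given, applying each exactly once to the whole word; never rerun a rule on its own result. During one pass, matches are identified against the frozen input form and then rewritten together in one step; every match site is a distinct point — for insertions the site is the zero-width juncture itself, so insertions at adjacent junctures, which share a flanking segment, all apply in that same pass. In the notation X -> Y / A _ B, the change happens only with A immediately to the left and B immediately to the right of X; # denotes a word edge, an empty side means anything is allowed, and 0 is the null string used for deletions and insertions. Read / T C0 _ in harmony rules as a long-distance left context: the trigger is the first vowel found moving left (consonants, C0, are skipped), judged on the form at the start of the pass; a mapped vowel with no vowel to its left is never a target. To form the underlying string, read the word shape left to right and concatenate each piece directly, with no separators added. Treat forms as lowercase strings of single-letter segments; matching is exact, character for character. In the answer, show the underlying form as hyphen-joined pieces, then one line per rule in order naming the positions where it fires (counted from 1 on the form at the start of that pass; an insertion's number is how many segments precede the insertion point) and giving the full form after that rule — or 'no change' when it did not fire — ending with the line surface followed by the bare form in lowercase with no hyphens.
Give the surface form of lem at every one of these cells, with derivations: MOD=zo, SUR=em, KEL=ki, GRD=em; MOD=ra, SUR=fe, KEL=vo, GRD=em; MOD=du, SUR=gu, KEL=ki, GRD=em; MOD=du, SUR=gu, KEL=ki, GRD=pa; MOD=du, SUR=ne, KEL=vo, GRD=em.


cell MOD=zo, SUR=em, KEL=ki, GRD=em:
underlying: ef-lem-ipu-i-id
1. o -> e, u -> i / F C0 _: fires at position(s) 8: eflemipiiid
2. e -> o, i -> u / B C0 _: no change
3. f -> v, k -> g, p -> b, s -> z / V _ V: fires at position(s) 7: eflemibiiid
4. b -> p, d -> t, z -> s / _ #: fires at position(s) 11: eflemibiiit
surface: eflemibiiit

cell MOD=ra, SUR=fe, KEL=vo, GRD=em:
underlying: l-lem-bb-zu-id
1. o -> e, u -> i / F C0 _: fires at position(s) 8: llembbziid
2. e -> o, i -> u / B C0 _: no change
3. f -> v, k -> g, p -> b, s -> z / V _ V: no change
4. b -> p, d -> t, z -> s / _ #: fires at position(s) 10: llembbziit
surface: llembbziit

cell MOD=du, SUR=gu, KEL=ki, GRD=em:
underlying: va-lem-t-i-id
1. o -> e, u -> i / F C0 _: no change
2. e -> o, i -> u / B C0 _: fires at position(s) 4: valomtiid
3. f -> v, k -> g, p -> b, s -> z / V _ V: no change
4. b -> p, d -> t, z -> s / _ #: fires at position(s) 9: valomtiit
surface: valomtiit

cell MOD=du, SUR=gu, KEL=ki, GRD=pa:
underlying: va-lem-t-i-ke
1. o -> e, u -> i / F C0 _: no change
2. e -> o, i -> u / B C0 _: fires at position(s) 4: valomtike
3. f -> v, k -> g, p -> b, s -> z / V _ V: fires at position(s) 8: valomtige
4. b -> p, d -> t, z -> s / _ #: no change
surface: valomtige

cell MOD=du, SUR=ne, KEL=vo, GRD=em:
underlying: lag-lem-t-zu-id
1. o -> e, u -> i / F C0 _: fires at position(s) 9: laglemtziid
2. e -> o, i -> u / B C0 _: fires at position(s) 5: laglomtziid
3. f -> v, k -> g, p -> b, s -> z / V _ V: no change
4. b -> p, d -> t, z -> s / _ #: fires at position(s) 11: laglomtziit
surface: laglomtziit


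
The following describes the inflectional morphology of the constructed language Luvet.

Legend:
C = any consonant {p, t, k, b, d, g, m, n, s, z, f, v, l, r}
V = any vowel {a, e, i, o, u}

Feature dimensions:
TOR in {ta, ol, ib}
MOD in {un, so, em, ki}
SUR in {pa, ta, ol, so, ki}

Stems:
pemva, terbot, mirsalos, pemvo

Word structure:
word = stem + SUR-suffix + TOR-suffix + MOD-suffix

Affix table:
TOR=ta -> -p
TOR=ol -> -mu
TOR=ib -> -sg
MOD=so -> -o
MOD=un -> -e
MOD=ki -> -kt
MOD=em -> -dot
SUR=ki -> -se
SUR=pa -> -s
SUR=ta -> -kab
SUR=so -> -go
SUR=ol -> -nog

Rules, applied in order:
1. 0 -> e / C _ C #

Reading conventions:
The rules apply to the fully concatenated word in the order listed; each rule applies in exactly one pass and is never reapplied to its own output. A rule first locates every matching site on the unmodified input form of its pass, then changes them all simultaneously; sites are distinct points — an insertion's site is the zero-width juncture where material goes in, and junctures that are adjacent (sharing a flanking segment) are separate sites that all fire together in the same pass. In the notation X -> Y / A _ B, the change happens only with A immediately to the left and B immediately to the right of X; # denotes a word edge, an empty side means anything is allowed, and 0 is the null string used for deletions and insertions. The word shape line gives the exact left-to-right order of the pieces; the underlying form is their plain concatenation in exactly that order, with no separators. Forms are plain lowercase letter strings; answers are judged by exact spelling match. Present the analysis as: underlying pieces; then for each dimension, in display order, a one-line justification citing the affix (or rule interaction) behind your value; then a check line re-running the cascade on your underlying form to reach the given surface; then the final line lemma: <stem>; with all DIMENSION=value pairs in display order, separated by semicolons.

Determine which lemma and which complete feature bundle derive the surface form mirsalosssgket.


underlying: mirsalos-s-sg-kt
TOR=ib - signalled by the affix -sg
MOD=ki - signalled by the affix -kt
SUR=pa - signalled by the affix -s
check: mirsalosssgkt -> mirsalosssgket
lemma: mirsalos; TOR=ib; MOD=ki; SUR=pa


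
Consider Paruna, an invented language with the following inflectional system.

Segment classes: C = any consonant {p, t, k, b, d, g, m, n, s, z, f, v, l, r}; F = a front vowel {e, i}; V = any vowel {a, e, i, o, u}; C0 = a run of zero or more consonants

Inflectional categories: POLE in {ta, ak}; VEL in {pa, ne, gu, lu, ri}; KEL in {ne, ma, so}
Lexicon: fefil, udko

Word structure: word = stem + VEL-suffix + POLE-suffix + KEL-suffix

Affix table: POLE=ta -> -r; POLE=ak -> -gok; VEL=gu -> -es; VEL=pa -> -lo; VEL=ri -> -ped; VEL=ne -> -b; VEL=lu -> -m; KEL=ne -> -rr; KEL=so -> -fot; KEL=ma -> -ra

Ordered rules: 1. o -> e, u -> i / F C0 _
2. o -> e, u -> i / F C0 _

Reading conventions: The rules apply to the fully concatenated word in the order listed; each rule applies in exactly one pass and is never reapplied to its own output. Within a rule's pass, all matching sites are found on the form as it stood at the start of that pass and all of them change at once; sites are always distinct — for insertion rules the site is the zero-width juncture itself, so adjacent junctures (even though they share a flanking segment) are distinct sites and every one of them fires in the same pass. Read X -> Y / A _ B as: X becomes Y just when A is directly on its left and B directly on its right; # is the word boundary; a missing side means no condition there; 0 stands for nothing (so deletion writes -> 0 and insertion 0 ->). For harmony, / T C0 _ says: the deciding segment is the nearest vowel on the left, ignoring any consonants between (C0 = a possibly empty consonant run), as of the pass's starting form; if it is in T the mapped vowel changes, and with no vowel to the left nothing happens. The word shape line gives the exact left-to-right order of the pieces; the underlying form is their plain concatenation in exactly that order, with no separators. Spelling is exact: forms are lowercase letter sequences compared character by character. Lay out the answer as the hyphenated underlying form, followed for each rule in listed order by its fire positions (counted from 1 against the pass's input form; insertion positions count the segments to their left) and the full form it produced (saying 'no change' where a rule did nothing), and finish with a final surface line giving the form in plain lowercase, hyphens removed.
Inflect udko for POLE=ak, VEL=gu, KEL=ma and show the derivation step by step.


underlying: udko-es-gok-ra
1. o -> e, u -> i / F C0 _: fires at position(s) 8: udkoesgekra
2. o -> e, u -> i / F C0 _: no change
surface: udkoesgekra


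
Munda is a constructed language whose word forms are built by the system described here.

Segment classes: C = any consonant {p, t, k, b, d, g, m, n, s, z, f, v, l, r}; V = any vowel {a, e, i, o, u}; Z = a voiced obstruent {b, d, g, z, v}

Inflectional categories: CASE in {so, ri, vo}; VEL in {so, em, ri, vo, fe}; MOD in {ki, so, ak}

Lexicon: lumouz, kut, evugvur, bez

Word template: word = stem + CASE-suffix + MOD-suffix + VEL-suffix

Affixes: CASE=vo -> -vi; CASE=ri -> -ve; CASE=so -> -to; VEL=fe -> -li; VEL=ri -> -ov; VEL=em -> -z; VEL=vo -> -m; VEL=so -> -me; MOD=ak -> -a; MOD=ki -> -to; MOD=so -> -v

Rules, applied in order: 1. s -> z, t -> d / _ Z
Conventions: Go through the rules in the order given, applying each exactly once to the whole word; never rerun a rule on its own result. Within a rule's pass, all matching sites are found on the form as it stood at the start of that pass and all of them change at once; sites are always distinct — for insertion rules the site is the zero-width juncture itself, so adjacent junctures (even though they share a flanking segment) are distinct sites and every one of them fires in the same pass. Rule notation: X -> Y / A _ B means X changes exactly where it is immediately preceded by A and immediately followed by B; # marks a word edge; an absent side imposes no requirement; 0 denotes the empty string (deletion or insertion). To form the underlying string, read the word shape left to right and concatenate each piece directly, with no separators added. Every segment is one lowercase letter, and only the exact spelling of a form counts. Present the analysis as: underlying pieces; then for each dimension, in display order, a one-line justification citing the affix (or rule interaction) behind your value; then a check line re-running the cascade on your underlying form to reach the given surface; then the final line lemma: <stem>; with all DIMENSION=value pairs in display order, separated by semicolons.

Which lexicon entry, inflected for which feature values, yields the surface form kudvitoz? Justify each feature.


underlying: kut-vi-to-z
CASE=vo - signalled by the affix -vi
VEL=em - signalled by the affix -z
MOD=ki - signalled by the affix -to
check: kutvitoz -> kudvitoz
lemma: kut; CASE=vo; VEL=em; MOD=ki


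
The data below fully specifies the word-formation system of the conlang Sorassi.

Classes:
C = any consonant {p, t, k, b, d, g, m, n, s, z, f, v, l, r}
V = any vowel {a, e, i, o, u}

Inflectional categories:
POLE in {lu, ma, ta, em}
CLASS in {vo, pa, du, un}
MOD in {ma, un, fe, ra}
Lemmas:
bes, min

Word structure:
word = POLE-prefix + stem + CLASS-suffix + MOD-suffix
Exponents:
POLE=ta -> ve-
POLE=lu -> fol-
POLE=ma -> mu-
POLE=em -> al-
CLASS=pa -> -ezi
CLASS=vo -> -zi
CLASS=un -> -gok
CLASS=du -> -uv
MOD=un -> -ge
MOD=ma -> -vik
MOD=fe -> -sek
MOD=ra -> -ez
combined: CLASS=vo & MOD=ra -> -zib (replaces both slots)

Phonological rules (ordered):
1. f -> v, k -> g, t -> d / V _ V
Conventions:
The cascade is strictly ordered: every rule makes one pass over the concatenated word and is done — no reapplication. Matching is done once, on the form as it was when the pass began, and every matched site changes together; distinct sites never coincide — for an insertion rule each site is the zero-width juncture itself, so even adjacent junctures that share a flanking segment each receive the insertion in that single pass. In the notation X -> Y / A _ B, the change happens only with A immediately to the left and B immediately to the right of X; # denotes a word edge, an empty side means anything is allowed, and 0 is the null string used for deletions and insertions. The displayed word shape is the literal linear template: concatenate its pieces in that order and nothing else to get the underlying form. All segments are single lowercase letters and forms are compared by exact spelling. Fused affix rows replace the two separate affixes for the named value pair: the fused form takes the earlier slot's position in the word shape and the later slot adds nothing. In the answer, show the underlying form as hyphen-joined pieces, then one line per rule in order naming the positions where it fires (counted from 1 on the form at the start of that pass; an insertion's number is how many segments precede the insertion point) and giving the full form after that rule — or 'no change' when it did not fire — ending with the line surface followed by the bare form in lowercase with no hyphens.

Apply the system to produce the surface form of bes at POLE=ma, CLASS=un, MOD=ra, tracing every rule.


underlying: mu-bes-gok-ez
1. f -> v, k -> g, t -> d / V _ V: fires at position(s) 8: mubesgogez
surface: mubesgogez


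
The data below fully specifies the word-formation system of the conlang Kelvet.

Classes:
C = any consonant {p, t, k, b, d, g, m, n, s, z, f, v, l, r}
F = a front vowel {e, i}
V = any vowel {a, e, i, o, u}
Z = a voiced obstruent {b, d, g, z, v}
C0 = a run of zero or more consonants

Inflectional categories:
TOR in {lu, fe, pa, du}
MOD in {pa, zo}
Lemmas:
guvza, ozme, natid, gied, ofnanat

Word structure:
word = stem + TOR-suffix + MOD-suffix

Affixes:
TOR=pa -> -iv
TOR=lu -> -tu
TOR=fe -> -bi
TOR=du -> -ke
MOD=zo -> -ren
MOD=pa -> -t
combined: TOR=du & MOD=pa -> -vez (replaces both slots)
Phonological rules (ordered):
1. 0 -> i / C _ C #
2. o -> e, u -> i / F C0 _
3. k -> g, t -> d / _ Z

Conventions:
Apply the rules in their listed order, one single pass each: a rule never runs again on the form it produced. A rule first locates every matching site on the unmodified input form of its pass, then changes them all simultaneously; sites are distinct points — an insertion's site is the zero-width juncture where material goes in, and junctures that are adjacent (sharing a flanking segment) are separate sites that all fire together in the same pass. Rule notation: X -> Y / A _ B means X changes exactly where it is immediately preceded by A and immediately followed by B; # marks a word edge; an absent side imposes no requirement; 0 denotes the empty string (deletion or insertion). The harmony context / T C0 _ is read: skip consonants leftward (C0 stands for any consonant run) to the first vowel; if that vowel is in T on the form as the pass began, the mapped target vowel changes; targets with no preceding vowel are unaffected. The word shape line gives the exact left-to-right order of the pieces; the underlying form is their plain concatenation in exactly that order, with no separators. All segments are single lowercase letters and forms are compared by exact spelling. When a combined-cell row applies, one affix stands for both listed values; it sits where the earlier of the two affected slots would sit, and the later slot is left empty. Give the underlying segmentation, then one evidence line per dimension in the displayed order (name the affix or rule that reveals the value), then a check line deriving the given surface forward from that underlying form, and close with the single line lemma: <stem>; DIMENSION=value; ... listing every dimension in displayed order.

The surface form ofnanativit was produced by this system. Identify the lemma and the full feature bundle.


underlying: ofnanat-iv-t
TOR=pa - signalled by the affix -iv
MOD=pa - signalled by the affix -t
check: ofnanativt -> ofnanativit -> ofnanativit -> ofnanativit
lemma: ofnanat; TOR=pa; MOD=pa


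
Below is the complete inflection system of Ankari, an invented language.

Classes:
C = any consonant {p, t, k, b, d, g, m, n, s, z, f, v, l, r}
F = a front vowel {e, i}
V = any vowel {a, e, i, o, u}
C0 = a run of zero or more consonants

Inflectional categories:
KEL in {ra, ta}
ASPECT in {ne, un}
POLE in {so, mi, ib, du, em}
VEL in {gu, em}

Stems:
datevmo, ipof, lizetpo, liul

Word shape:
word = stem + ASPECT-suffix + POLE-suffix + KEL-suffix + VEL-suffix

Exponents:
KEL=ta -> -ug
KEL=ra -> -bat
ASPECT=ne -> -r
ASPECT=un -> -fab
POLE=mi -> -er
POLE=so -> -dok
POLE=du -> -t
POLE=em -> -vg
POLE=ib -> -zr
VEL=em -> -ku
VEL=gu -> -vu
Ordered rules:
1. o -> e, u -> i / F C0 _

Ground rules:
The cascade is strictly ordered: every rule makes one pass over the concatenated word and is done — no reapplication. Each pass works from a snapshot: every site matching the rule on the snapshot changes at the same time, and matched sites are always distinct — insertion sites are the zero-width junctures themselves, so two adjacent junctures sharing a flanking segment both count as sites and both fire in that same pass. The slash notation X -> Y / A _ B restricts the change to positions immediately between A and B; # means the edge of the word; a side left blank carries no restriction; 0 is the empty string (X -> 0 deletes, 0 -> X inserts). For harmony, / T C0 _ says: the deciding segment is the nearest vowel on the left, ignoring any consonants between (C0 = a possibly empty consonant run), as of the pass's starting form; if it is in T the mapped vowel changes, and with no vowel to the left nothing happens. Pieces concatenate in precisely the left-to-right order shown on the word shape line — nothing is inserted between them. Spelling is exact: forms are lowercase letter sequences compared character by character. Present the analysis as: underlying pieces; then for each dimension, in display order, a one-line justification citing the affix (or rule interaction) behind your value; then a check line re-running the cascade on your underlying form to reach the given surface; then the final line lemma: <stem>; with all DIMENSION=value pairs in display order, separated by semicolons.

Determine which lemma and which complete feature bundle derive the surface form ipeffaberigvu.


underlying: ipof-fab-er-ug-vu
KEL=ta - signalled by the affix -ug
ASPECT=un - signalled by the affix -fab
POLE=mi - signalled by the affix -er
VEL=gu - signalled by the affix -vu
check: ipoffaberugvu -> ipeffaberigvu
lemma: ipof; KEL=ta; ASPECT=un; POLE=mi; VEL=gu


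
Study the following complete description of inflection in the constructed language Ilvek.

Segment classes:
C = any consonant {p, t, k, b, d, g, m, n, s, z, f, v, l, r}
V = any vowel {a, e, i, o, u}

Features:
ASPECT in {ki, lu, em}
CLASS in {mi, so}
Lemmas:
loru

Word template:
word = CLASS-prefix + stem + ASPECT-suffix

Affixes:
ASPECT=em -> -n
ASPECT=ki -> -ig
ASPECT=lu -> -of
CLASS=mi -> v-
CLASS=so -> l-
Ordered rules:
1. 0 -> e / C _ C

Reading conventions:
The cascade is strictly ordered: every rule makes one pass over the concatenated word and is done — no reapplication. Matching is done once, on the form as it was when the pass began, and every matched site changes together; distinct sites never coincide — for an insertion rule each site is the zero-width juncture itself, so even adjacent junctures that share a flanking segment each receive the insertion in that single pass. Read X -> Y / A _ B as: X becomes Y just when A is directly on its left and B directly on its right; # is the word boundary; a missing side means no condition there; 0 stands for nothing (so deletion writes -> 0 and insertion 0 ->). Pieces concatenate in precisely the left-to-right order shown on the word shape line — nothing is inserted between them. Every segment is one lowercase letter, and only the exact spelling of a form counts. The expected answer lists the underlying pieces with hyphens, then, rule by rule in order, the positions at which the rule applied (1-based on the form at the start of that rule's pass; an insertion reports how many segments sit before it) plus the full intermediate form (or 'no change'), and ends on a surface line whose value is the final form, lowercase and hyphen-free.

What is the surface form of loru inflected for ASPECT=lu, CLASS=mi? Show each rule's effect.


underlying: v-loru-of
1. 0 -> e / C _ C: inserts after position(s) 1: veloruof
surface: veloruof


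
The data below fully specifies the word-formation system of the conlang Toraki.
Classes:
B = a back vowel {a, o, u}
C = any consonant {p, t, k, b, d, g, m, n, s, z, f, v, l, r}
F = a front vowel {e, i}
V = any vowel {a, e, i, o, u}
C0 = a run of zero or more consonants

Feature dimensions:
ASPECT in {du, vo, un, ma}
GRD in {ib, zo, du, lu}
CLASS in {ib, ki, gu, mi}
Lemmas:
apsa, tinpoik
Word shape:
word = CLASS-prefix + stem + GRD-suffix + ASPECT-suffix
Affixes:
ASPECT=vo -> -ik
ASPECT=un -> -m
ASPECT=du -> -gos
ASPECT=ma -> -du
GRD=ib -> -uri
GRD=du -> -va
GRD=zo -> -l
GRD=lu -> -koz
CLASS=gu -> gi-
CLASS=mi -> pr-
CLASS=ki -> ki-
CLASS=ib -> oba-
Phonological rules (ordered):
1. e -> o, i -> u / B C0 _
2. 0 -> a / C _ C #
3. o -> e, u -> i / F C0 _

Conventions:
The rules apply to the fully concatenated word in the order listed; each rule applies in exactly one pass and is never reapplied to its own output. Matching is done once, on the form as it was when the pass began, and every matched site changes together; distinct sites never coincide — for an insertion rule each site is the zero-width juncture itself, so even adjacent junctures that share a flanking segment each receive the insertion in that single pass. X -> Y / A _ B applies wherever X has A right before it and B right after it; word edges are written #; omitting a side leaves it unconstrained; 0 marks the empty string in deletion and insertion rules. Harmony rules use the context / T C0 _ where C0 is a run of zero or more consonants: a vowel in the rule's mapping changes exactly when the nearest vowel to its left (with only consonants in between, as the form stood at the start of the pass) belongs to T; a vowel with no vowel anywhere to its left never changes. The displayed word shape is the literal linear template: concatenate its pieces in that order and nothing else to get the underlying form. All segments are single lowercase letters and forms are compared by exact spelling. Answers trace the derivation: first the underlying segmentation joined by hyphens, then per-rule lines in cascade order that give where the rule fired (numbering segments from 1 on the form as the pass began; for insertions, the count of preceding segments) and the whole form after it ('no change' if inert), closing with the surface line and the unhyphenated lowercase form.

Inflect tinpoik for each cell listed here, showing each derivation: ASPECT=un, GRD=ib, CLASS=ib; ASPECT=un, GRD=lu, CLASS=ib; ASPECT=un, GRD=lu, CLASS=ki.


cell ASPECT=un, GRD=ib, CLASS=ib:
underlying: oba-tinpoik-uri-m
1. e -> o, i -> u / B C0 _: fires at position(s) 5, 9, 13: obatunpoukurum
2. 0 -> a / C _ C #: no change
3. o -> e, u -> i / F C0 _: no change
surface: obatunpoukurum

cell ASPECT=un, GRD=lu, CLASS=ib:
underlying: oba-tinpoik-koz-m
1. e -> o, i -> u / B C0 _: fires at position(s) 5, 9: obatunpoukkozm
2. 0 -> a / C _ C #: inserts after position(s) 13: obatunpoukkozam
3. o -> e, u -> i / F C0 _: no change
surface: obatunpoukkozam

cell ASPECT=un, GRD=lu, CLASS=ki:
underlying: ki-tinpoik-koz-m
1. e -> o, i -> u / B C0 _: fires at position(s) 8: kitinpoukkozm
2. 0 -> a / C _ C #: inserts after position(s) 12: kitinpoukkozam
3. o -> e, u -> i / F C0 _: fires at position(s) 7: kitinpeukkozam
surface: kitinpeukkozam


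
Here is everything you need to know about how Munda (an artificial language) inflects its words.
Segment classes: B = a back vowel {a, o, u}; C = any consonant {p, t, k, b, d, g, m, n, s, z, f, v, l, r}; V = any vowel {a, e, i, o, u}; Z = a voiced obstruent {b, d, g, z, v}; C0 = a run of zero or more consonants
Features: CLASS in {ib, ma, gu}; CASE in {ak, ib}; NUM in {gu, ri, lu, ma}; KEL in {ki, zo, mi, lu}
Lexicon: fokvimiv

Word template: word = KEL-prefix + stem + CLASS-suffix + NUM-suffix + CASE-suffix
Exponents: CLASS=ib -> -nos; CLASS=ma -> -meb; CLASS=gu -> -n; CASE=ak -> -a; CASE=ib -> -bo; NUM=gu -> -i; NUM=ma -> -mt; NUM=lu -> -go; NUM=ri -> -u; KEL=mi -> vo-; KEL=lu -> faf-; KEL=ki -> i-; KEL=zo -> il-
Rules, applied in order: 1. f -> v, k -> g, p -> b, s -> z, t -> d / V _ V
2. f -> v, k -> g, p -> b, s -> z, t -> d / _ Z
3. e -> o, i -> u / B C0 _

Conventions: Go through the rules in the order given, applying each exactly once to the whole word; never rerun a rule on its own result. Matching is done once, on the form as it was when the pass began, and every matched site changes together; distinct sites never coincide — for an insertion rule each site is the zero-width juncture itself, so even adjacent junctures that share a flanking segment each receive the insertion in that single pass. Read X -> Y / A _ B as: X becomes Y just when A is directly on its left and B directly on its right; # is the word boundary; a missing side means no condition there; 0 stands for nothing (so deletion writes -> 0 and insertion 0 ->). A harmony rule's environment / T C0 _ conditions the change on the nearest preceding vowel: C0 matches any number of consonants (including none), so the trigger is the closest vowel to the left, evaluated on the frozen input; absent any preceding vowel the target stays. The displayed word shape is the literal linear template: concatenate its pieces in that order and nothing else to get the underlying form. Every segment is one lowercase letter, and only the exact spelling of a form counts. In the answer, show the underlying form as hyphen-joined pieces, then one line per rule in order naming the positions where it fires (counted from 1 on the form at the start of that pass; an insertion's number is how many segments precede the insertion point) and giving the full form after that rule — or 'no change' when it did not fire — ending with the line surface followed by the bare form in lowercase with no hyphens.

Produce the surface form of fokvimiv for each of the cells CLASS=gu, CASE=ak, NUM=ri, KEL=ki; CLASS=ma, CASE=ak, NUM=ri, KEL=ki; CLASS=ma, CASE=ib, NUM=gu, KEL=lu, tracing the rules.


cell CLASS=gu, CASE=ak, NUM=ri, KEL=ki:
underlying: i-fokvimiv-n-u-a
1. f -> v, k -> g, p -> b, s -> z, t -> d / V _ V: fires at position(s) 2: ivokvimivnua
2. f -> v, k -> g, p -> b, s -> z, t -> d / _ Z: fires at position(s) 4: ivogvimivnua
3. e -> o, i -> u / B C0 _: fires at position(s) 6: ivogvumivnua
surface: ivogvumivnua

cell CLASS=ma, CASE=ak, NUM=ri, KEL=ki:
underlying: i-fokvimiv-meb-u-a
1. f -> v, k -> g, p -> b, s -> z, t -> d / V _ V: fires at position(s) 2: ivokvimivmebua
2. f -> v, k -> g, p -> b, s -> z, t -> d / _ Z: fires at position(s) 4: ivogvimivmebua
3. e -> o, i -> u / B C0 _: fires at position(s) 6: ivogvumivmebua
surface: ivogvumivmebua

cell CLASS=ma, CASE=ib, NUM=gu, KEL=lu:
underlying: faf-fokvimiv-meb-i-bo
1. f -> v, k -> g, p -> b, s -> z, t -> d / V _ V: no change
2. f -> v, k -> g, p -> b, s -> z, t -> d / _ Z: fires at position(s) 6: faffogvimivmebibo
3. e -> o, i -> u / B C0 _: fires at position(s) 8: faffogvumivmebibo
surface: faffogvumivmebibo
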